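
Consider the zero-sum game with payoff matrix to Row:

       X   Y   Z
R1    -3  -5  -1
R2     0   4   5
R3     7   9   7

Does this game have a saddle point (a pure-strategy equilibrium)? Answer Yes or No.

Row minima: R1 → -5, R2 → 0, R3 → 7; maximin = 7.
Column maxima: X → 7, Y → 9, Z → 7; minimax = 7.
maximin = minimax = 7, so a saddle point exists.

Yes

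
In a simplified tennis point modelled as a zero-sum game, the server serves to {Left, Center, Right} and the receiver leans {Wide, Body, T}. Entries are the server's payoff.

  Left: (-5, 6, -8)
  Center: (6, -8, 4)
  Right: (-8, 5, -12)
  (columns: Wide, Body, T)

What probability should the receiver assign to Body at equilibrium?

6/13

Row minima: Left → -8, Center → -8, Right → -12; maximin = -8.
Column maxima: Wide → 6, Body → 6, T → 4; minimax = 4.
-8 ≠ 4, so there is no saddle point; optimal play is mixed.
Right is strictly dominated by Left, so the server never plays it.
Wide is strictly dominated by T (it gives the server strictly more in every row), so the receiver never plays it.
On the remaining 2×2 (Left, Center vs Body, T):
Let the server play Left with probability p. Expected payoff against Body: 6p + (-8)(1−p) = 14p − 8; against T: (-8)p + 4(1−p) = −12p + 4.
Setting these equal: 14p − 8 = −12p + 4 ⇒ 26p = 12 ⇒ p = 6/13, and the value is (14)·(6/13) − 8 = -20/13.
For the receiver: with q = P(Body), equating Left's and Center's payoffs gives 14q − 8 = −12q + 4 ⇒ q = 6/13.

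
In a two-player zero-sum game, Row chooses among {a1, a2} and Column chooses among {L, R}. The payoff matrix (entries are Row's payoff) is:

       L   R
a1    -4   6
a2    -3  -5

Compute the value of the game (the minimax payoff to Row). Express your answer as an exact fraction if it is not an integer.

-19/6

Row minima: a1 → -4, a2 → -5; maximin = -4.
Column maxima: L → -3, R → 6; minimax = -3.
-4 ≠ -3, so there is no saddle point; optimal play is mixed.
Let Row play a1 with probability p. Expected payoff against L: (-4)p + (-3)(1−p) = −p − 3; against R: 6p + (-5)(1−p) = 11p − 5.
Setting these equal: −p − 3 = 11p − 5 ⇒ −12p = -2 ⇒ p = 1/6, and the value is (-1)·(1/6) − 3 = -19/6.
For Column: with q = P(L), equating a1's and a2's payoffs gives −10q + 6 = 2q − 5 ⇒ q = 11/12.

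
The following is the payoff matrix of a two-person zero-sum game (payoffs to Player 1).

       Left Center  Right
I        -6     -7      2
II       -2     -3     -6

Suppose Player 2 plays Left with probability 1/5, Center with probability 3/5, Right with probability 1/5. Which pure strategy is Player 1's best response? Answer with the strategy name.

II

Expected payoff of I: (1/5)·(-6) + (3/5)·(-7) + (1/5)·2 = -5.
Expected payoff of II: (1/5)·(-2) + (3/5)·(-3) + (1/5)·(-6) = -17/5.
The largest is -17/5, so Player 1's best response is II.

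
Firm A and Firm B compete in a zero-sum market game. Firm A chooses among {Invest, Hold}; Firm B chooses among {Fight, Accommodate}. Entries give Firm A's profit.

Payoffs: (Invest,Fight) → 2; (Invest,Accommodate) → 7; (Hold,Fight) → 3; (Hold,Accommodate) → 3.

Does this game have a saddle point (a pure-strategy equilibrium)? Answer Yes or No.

Yes

Row minima: Invest → 2, Hold → 3; maximin = 3.
Column maxima: Fight → 3, Accommodate → 7; minimax = 3.
maximin = minimax = 3, so a saddle point exists.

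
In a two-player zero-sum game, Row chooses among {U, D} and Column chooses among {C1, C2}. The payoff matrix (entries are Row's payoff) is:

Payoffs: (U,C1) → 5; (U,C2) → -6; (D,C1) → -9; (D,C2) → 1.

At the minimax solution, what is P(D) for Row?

Row minima: U → -6, D → -9; maximin = -6.
Column maxima: C1 → 5, C2 → 1; minimax = 1.
-6 ≠ 1, so there is no saddle point; optimal play is mixed.
Let Row play U with probability p. Expected payoff against C1: 5p + (-9)(1−p) = 14p − 9; against C2: (-6)p + 1(1−p) = −7p + 1.
Setting these equal: 14p − 9 = −7p + 1 ⇒ 21p = 10 ⇒ p = 10/21, and the value is (14)·(10/21) − 9 = -7/3.
For Column: with q = P(C1), equating U's and D's payoffs gives 11q − 6 = −10q + 1 ⇒ q = 1/3.

11/21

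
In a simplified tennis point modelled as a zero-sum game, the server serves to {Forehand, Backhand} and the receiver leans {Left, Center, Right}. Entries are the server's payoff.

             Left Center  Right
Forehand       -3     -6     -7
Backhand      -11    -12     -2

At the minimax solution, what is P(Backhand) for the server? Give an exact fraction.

1/11

Row minima: Forehand → -7, Backhand → -12; maximin = -7.
Column maxima: Left → -3, Center → -6, Right → -2; minimax = -6.
-7 ≠ -6, so there is no saddle point; optimal play is mixed.
Left is strictly dominated by Center (it gives the server strictly more in every row), so the receiver never plays it.
On the remaining 2×2 (Forehand, Backhand vs Center, Right):
Let the server play Forehand with probability p. Expected payoff against Center: (-6)p + (-12)(1−p) = 6p − 12; against Right: (-7)p + (-2)(1−p) = −5p − 2.
Setting these equal: 6p − 12 = −5p − 2 ⇒ 11p = 10 ⇒ p = 10/11, and the value is (6)·(10/11) − 12 = -72/11.
For the receiver: with q = P(Center), equating Forehand's and Backhand's payoffs gives q − 7 = −10q − 2 ⇒ q = 5/11.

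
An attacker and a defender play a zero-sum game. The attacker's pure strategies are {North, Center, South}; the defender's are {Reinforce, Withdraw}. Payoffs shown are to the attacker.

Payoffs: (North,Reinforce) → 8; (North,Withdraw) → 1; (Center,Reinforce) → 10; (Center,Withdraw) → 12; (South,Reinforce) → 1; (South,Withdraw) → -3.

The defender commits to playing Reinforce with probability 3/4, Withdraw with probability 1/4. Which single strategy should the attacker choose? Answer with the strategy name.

Center

Expected payoff of North: (3/4)·8 + (1/4)·1 = 25/4.
Expected payoff of Center: (3/4)·10 + (1/4)·12 = 21/2.
Expected payoff of South: (3/4)·1 + (1/4)·(-3) = 0.
The largest is 21/2, so the attacker's best response is Center.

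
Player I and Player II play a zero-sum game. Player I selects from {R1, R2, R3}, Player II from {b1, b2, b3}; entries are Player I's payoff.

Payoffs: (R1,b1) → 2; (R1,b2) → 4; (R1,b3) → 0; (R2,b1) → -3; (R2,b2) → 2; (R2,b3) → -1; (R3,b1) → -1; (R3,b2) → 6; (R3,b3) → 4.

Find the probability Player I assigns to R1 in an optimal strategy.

5/7

Row minima: R1 → 0, R2 → -3, R3 → -1; maximin = 0.
Column maxima: b1 → 2, b2 → 6, b3 → 4; minimax = 2.
0 ≠ 2, so there is no saddle point; optimal play is mixed.
R2 is strictly dominated by R1, so Player I never plays it.
b2 is strictly dominated by b1 (it gives Player I strictly more in every row), so Player II never plays it.
On the remaining 2×2 (R1, R3 vs b1, b3):
Let Player I play R1 with probability p. Expected payoff against b1: 2p + (-1)(1−p) = 3p − 1; against b3: 0p + 4(1−p) = −4p + 4.
Setting these equal: 3p − 1 = −4p + 4 ⇒ 7p = 5 ⇒ p = 5/7, and the value is (3)·(5/7) − 1 = 8/7.
For Player II: with q = P(b1), equating R1's and R3's payoffs gives 2q = −5q + 4 ⇒ q = 4/7.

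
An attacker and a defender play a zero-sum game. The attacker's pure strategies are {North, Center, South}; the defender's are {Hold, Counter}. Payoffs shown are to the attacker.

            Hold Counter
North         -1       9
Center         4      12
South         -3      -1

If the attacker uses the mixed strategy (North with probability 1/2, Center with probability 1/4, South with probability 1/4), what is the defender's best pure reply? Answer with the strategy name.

If the defender plays Hold, the attacker's expected payoff is (1/2)·(-1) + (1/4)·4 + (1/4)·(-3) = -1/4.
If the defender plays Counter, the attacker's expected payoff is (1/2)·9 + (1/4)·12 + (1/4)·(-1) = 29/4.
The defender minimizes the attacker's payoff; the smallest is -1/4, so the best response is Hold.

Hold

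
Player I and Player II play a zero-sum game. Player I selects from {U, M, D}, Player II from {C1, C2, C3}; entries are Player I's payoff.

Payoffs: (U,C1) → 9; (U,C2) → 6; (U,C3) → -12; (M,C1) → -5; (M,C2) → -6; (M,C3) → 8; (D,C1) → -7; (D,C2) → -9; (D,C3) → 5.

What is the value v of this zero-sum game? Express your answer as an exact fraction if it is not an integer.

-3/4

Row minima: U → -12, M → -6, D → -9; maximin = -6.
Column maxima: C1 → 9, C2 → 6, C3 → 8; minimax = 6.
-6 ≠ 6, so there is no saddle point; optimal play is mixed.
D is strictly dominated by M, so Player I never plays it.
C1 is strictly dominated by C2 (it gives Player I strictly more in every row), so Player II never plays it.
On the remaining 2×2 (U, M vs C2, C3):
Let Player I play U with probability p. Expected payoff against C2: 6p + (-6)(1−p) = 12p − 6; against C3: (-12)p + 8(1−p) = −20p + 8.
Setting these equal: 12p − 6 = −20p + 8 ⇒ 32p = 14 ⇒ p = 7/16, and the value is (12)·(7/16) − 6 = -3/4.
For Player II: with q = P(C2), equating U's and M's payoffs gives 18q − 12 = −14q + 8 ⇒ q = 5/8.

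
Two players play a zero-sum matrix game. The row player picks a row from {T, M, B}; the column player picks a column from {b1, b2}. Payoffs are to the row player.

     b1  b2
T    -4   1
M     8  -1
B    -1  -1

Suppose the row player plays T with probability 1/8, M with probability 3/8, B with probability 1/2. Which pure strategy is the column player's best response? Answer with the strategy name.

b2

If the column player plays b1, the row player's expected payoff is (1/8)·(-4) + (3/8)·8 + (1/2)·(-1) = 2.
If the column player plays b2, the row player's expected payoff is (1/8)·1 + (3/8)·(-1) + (1/2)·(-1) = -3/4.
The column player minimizes the row player's payoff; the smallest is -3/4, so the best response is b2.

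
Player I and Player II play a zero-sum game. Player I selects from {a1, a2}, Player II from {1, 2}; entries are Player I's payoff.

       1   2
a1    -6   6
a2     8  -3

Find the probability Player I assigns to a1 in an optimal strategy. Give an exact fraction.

11/23

Row minima: a1 → -6, a2 → -3; maximin = -3.
Column maxima: 1 → 8, 2 → 6; minimax = 6.
-3 ≠ 6, so there is no saddle point; optimal play is mixed.
Let Player I play a1 with probability p. Expected payoff against 1: (-6)p + 8(1−p) = −14p + 8; against 2: 6p + (-3)(1−p) = 9p − 3.
Setting these equal: −14p + 8 = 9p − 3 ⇒ −23p = -11 ⇒ p = 11/23, and the value is (-14)·(11/23) + 8 = 30/23.
For Player II: with q = P(1), equating a1's and a2's payoffs gives −12q + 6 = 11q − 3 ⇒ q = 9/23.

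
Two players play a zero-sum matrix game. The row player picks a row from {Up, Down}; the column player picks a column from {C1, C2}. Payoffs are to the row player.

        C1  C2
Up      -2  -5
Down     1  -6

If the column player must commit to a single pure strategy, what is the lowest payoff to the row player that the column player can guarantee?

Column maxima: C1 → 1, C2 → -5.
The smallest of these is -5.

-5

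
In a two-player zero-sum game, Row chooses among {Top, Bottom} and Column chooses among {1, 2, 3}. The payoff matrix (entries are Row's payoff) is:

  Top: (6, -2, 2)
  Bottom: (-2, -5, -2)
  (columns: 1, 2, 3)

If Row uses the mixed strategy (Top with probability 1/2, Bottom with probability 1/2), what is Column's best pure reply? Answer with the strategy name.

2

If Column plays 1, Row's expected payoff is (1/2)·6 + (1/2)·(-2) = 2.
If Column plays 2, Row's expected payoff is (1/2)·(-2) + (1/2)·(-5) = -7/2.
If Column plays 3, Row's expected payoff is (1/2)·2 + (1/2)·(-2) = 0.
Column minimizes Row's payoff; the smallest is -7/2, so the best response is 2.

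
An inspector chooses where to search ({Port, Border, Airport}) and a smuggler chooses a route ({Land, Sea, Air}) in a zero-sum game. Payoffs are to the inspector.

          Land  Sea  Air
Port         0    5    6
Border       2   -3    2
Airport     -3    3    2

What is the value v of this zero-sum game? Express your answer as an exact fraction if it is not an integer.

Row minima: Port → 0, Border → -3, Airport → -3; maximin = 0.
Column maxima: Land → 2, Sea → 5, Air → 6; minimax = 2.
0 ≠ 2, so there is no saddle point; optimal play is mixed.
Airport is strictly dominated by Port, so the inspector never plays it.
With Airport eliminated, Air is strictly dominated by Sea (it gives the inspector strictly more in every remaining row), so the smuggler never plays it.
On the remaining 2×2 (Port, Border vs Land, Sea):
Let the inspector play Port with probability p. Expected payoff against Land: 0p + 2(1−p) = −2p + 2; against Sea: 5p + (-3)(1−p) = 8p − 3.
Setting these equal: −2p + 2 = 8p − 3 ⇒ −10p = -5 ⇒ p = 1/2, and the value is (-2)·(1/2) + 2 = 1.
For the smuggler: with q = P(Land), equating Port's and Border's payoffs gives −5q + 5 = 5q − 3 ⇒ q = 4/5.

1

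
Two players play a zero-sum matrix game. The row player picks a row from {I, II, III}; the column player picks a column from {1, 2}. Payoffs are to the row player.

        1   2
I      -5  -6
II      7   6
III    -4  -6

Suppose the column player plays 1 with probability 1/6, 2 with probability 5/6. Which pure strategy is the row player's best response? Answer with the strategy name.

Expected payoff of I: (1/6)·(-5) + (5/6)·(-6) = -35/6.
Expected payoff of II: (1/6)·7 + (5/6)·6 = 37/6.
Expected payoff of III: (1/6)·(-4) + (5/6)·(-6) = -17/3.
The largest is 37/6, so the row player's best response is II.

II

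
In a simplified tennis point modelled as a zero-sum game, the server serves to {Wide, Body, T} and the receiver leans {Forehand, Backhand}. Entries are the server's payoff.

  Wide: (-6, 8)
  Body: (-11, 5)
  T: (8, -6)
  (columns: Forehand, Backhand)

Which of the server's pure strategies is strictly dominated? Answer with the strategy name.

Wide gives a strictly higher payoff than Body against every column: -6 > -11, 8 > 5.
So Body is strictly dominated and the server never plays it.

Body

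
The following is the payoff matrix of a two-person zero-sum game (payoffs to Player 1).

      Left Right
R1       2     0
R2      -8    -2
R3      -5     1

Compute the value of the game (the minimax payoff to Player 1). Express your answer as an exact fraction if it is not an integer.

Row minima: R1 → 0, R2 → -8, R3 → -5; maximin = 0.
Column maxima: Left → 2, Right → 1; minimax = 1.
0 ≠ 1, so there is no saddle point; optimal play is mixed.
R2 is strictly dominated by R1, so Player 1 never plays it.
On the remaining 2×2 (R1, R3 vs Left, Right):
Let Player 1 play R1 with probability p. Expected payoff against Left: 2p + (-5)(1−p) = 7p − 5; against Right: 0p + 1(1−p) = −p + 1.
Setting these equal: 7p − 5 = −p + 1 ⇒ 8p = 6 ⇒ p = 3/4, and the value is (7)·(3/4) − 5 = 1/4.
For Player 2: with q = P(Left), equating R1's and R3's payoffs gives 2q = −6q + 1 ⇒ q = 1/8.

1/4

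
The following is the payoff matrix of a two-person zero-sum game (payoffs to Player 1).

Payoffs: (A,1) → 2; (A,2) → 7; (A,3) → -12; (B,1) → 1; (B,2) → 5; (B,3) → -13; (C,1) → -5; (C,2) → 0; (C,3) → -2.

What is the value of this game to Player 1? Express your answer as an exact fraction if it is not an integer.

-64/17

Row minima: A → -12, B → -13, C → -5; maximin = -5.
Column maxima: 1 → 2, 2 → 7, 3 → -2; minimax = -2.
-5 ≠ -2, so there is no saddle point; optimal play is mixed.
B is strictly dominated by A, so Player 1 never plays it.
2 is strictly dominated by 1 (it gives Player 1 strictly more in every row), so Player 2 never plays it.
On the remaining 2×2 (A, C vs 1, 3):
Let Player 1 play A with probability p. Expected payoff against 1: 2p + (-5)(1−p) = 7p − 5; against 3: (-12)p + (-2)(1−p) = −10p − 2.
Setting these equal: 7p − 5 = −10p − 2 ⇒ 17p = 3 ⇒ p = 3/17, and the value is (7)·(3/17) − 5 = -64/17.
For Player 2: with q = P(1), equating A's and C's payoffs gives 14q − 12 = −3q − 2 ⇒ q = 10/17.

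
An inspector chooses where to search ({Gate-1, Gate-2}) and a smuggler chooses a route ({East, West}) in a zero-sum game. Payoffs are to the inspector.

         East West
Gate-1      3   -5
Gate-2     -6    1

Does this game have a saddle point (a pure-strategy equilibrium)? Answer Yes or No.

No

Row minima: Gate-1 → -5, Gate-2 → -6; maximin = -5.
Column maxima: East → 3, West → 1; minimax = 1.
-5 ≠ 1, so no pure-strategy equilibrium exists.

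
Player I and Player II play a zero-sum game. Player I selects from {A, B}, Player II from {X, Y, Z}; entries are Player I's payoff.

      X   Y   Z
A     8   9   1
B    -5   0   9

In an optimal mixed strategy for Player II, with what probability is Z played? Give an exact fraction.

Row minima: A → 1, B → -5; maximin = 1.
Column maxima: X → 8, Y → 9, Z → 9; minimax = 8.
1 ≠ 8, so there is no saddle point; optimal play is mixed.
Y is strictly dominated by X (it gives Player I strictly more in every row), so Player II never plays it.
On the remaining 2×2 (A, B vs X, Z):
Let Player I play A with probability p. Expected payoff against X: 8p + (-5)(1−p) = 13p − 5; against Z: 1p + 9(1−p) = −8p + 9.
Setting these equal: 13p − 5 = −8p + 9 ⇒ 21p = 14 ⇒ p = 2/3, and the value is (13)·(2/3) − 5 = 11/3.
For Player II: with q = P(X), equating A's and B's payoffs gives 7q + 1 = −14q + 9 ⇒ q = 8/21.

13/21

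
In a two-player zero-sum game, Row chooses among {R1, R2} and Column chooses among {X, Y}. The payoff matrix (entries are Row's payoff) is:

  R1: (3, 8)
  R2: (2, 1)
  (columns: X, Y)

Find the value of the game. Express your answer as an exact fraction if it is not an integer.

3

Row minima: R1 → 3, R2 → 1; maximin = 3.
Column maxima: X → 3, Y → 8; minimax = 3.
Since maximin = minimax = 3, there is a saddle point and the value is 3.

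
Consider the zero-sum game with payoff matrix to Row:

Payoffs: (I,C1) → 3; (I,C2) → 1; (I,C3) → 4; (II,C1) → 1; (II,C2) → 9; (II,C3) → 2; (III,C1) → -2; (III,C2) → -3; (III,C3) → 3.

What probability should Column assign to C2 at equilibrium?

Row minima: I → 1, II → 1, III → -3; maximin = 1.
Column maxima: C1 → 3, C2 → 9, C3 → 4; minimax = 3.
1 ≠ 3, so there is no saddle point; optimal play is mixed.
III is strictly dominated by I, so Row never plays it.
C3 is strictly dominated by C1 (it gives Row strictly more in every row), so Column never plays it.
On the remaining 2×2 (I, II vs C1, C2):
Let Row play I with probability p. Expected payoff against C1: 3p + 1(1−p) = 2p + 1; against C2: 1p + 9(1−p) = −8p + 9.
Setting these equal: 2p + 1 = −8p + 9 ⇒ 10p = 8 ⇒ p = 4/5, and the value is (2)·(4/5) + 1 = 13/5.
For Column: with q = P(C1), equating I's and II's payoffs gives 2q + 1 = −8q + 9 ⇒ q = 4/5.

1/5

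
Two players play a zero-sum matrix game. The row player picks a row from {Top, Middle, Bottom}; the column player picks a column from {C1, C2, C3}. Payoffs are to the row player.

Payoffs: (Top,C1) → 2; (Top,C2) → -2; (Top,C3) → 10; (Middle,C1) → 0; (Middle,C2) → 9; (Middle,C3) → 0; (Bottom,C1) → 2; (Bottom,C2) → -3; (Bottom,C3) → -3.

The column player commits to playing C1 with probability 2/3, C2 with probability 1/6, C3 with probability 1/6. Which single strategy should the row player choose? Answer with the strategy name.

Top

Expected payoff of Top: (2/3)·2 + (1/6)·(-2) + (1/6)·10 = 8/3.
Expected payoff of Middle: (2/3)·0 + (1/6)·9 + (1/6)·0 = 3/2.
Expected payoff of Bottom: (2/3)·2 + (1/6)·(-3) + (1/6)·(-3) = 1/3.
The largest is 8/3, so the row player's best response is Top.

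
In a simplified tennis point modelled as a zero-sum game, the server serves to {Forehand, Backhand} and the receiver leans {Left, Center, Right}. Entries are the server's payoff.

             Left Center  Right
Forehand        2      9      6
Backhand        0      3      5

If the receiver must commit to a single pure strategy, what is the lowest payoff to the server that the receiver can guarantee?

Column maxima: Left → 2, Center → 9, Right → 6.
The smallest of these is 2.

2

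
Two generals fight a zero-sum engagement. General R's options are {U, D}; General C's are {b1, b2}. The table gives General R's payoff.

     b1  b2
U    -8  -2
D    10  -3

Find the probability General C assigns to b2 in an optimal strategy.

18/19

Row minima: U → -8, D → -3; maximin = -3.
Column maxima: b1 → 10, b2 → -2; minimax = -2.
-3 ≠ -2, so there is no saddle point; optimal play is mixed.
Let General R play U with probability p. Expected payoff against b1: (-8)p + 10(1−p) = −18p + 10; against b2: (-2)p + (-3)(1−p) = p − 3.
Setting these equal: −18p + 10 = p − 3 ⇒ −19p = -13 ⇒ p = 13/19, and the value is (-18)·(13/19) + 10 = -44/19.
For General C: with q = P(b1), equating U's and D's payoffs gives −6q − 2 = 13q − 3 ⇒ q = 1/19.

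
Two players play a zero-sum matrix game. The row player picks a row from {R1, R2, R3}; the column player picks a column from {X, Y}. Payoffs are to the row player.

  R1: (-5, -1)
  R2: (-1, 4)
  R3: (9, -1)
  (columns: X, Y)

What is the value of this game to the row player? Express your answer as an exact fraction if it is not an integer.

7/3

Row minima: R1 → -5, R2 → -1, R3 → -1; maximin = -1.
Column maxima: X → 9, Y → 4; minimax = 4.
-1 ≠ 4, so there is no saddle point; optimal play is mixed.
R1 is strictly dominated by R2, so the row player never plays it.
On the remaining 2×2 (R2, R3 vs X, Y):
Let the row player play R2 with probability p. Expected payoff against X: (-1)p + 9(1−p) = −10p + 9; against Y: 4p + (-1)(1−p) = 5p − 1.
Setting these equal: −10p + 9 = 5p − 1 ⇒ −15p = -10 ⇒ p = 2/3, and the value is (-10)·(2/3) + 9 = 7/3.
For the column player: with q = P(X), equating R2's and R3's payoffs gives −5q + 4 = 10q − 1 ⇒ q = 1/3.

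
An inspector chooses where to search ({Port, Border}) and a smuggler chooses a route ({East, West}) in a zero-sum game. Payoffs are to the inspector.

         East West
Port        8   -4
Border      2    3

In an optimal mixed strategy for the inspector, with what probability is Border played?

Row minima: Port → -4, Border → 2; maximin = 2.
Column maxima: East → 8, West → 3; minimax = 3.
2 ≠ 3, so there is no saddle point; optimal play is mixed.
Let the inspector play Port with probability p. Expected payoff against East: 8p + 2(1−p) = 6p + 2; against West: (-4)p + 3(1−p) = −7p + 3.
Setting these equal: 6p + 2 = −7p + 3 ⇒ 13p = 1 ⇒ p = 1/13, and the value is (6)·(1/13) + 2 = 32/13.
For the smuggler: with q = P(East), equating Port's and Border's payoffs gives 12q − 4 = −q + 3 ⇒ q = 7/13.

12/13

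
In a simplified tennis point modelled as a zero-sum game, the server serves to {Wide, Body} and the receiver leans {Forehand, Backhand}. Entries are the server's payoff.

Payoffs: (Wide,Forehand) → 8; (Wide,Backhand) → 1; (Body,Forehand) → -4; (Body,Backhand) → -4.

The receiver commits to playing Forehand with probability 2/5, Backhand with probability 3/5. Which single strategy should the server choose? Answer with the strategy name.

Wide

Expected payoff of Wide: (2/5)·8 + (3/5)·1 = 19/5.
Expected payoff of Body: (2/5)·(-4) + (3/5)·(-4) = -4.
The largest is 19/5, so the server's best response is Wide.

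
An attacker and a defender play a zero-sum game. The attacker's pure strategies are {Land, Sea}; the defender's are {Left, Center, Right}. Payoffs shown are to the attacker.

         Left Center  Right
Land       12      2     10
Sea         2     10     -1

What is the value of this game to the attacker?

Row minima: Land → 2, Sea → -1; maximin = 2.
Column maxima: Left → 12, Center → 10, Right → 10; minimax = 10.
2 ≠ 10, so there is no saddle point; optimal play is mixed.
Left is strictly dominated by Right (it gives the attacker strictly more in every row), so the defender never plays it.
On the remaining 2×2 (Land, Sea vs Center, Right):
Let the attacker play Land with probability p. Expected payoff against Center: 2p + 10(1−p) = −8p + 10; against Right: 10p + (-1)(1−p) = 11p − 1.
Setting these equal: −8p + 10 = 11p − 1 ⇒ −19p = -11 ⇒ p = 11/19, and the value is (-8)·(11/19) + 10 = 102/19.
For the defender: with q = P(Center), equating Land's and Sea's payoffs gives −8q + 10 = 11q − 1 ⇒ q = 11/19.

102/19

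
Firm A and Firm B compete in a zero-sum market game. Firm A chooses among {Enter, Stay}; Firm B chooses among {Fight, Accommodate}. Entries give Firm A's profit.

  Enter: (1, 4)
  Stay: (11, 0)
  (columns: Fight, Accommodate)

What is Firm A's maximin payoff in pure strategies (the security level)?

1

Row minima: Enter → 1, Stay → 0.
The best of these is 1.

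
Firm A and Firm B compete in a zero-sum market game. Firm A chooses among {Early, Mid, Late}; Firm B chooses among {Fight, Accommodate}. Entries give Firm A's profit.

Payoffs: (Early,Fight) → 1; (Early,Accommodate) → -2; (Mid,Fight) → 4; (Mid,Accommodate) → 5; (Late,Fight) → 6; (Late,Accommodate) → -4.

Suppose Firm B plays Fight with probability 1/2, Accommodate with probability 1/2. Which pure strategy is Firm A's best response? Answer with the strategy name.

Expected payoff of Early: (1/2)·1 + (1/2)·(-2) = -1/2.
Expected payoff of Mid: (1/2)·4 + (1/2)·5 = 9/2.
Expected payoff of Late: (1/2)·6 + (1/2)·(-4) = 1.
The largest is 9/2, so Firm A's best response is Mid.

Mid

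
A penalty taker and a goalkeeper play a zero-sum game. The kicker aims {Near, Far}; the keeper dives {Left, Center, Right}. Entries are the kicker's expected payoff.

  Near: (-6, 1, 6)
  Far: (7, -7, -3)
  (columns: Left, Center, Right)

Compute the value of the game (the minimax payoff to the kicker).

Row minima: Near → -6, Far → -7; maximin = -6.
Column maxima: Left → 7, Center → 1, Right → 6; minimax = 1.
-6 ≠ 1, so there is no saddle point; optimal play is mixed.
Right is strictly dominated by Center (it gives the kicker strictly more in every row), so the keeper never plays it.
On the remaining 2×2 (Near, Far vs Left, Center):
Let the kicker play Near with probability p. Expected payoff against Left: (-6)p + 7(1−p) = −13p + 7; against Center: 1p + (-7)(1−p) = 8p − 7.
Setting these equal: −13p + 7 = 8p − 7 ⇒ −21p = -14 ⇒ p = 2/3, and the value is (-13)·(2/3) + 7 = -5/3.
For the keeper: with q = P(Left), equating Near's and Far's payoffs gives −7q + 1 = 14q − 7 ⇒ q = 8/21.

-5/3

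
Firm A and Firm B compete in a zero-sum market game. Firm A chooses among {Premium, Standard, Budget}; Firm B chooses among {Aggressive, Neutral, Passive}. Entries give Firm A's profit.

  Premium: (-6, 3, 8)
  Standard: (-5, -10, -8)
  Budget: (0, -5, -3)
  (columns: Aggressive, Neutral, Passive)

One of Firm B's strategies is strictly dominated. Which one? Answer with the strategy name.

Passive

Neutral holds Firm A's payoff strictly below Passive in every row: 3 < 8, -10 < -8, -5 < -3.
So Passive is strictly dominated for Firm B.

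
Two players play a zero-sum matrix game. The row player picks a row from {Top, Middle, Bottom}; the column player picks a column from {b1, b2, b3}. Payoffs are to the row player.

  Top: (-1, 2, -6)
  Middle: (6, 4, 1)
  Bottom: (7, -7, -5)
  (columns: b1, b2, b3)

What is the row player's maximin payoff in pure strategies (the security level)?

1

Row minima: Top → -6, Middle → 1, Bottom → -7.
The best of these is 1.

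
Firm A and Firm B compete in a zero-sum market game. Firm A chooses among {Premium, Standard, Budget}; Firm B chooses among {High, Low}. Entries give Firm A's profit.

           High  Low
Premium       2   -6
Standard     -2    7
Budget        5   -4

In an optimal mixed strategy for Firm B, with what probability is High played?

11/18

Row minima: Premium → -6, Standard → -2, Budget → -4; maximin = -2.
Column maxima: High → 5, Low → 7; minimax = 5.
-2 ≠ 5, so there is no saddle point; optimal play is mixed.
Premium is strictly dominated by Budget, so Firm A never plays it.
On the remaining 2×2 (Standard, Budget vs High, Low):
Let Firm A play Standard with probability p. Expected payoff against High: (-2)p + 5(1−p) = −7p + 5; against Low: 7p + (-4)(1−p) = 11p − 4.
Setting these equal: −7p + 5 = 11p − 4 ⇒ −18p = -9 ⇒ p = 1/2, and the value is (-7)·(1/2) + 5 = 3/2.
For Firm B: with q = P(High), equating Standard's and Budget's payoffs gives −9q + 7 = 9q − 4 ⇒ q = 11/18.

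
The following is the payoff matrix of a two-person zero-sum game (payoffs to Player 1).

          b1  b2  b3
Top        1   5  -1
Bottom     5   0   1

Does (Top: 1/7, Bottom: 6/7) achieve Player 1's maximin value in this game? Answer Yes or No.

Against b1 this mix gives (1/7)·1 + (6/7)·5 = 31/7.
Against b2 this mix gives (1/7)·5 + (6/7)·0 = 5/7.
Against b3 this mix gives (1/7)·(-1) + (6/7)·1 = 5/7.
All of Player 2's active replies (b2, b3) yield 5/7, and no column does worse for Player 1. The mix makes Player 2 indifferent and guarantees 5/7, so it is optimal.

Yes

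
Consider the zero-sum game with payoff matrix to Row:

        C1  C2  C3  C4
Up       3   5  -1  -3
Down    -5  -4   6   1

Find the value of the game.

Row minima: Up → -3, Down → -5; maximin = -3.
Column maxima: C1 → 3, C2 → 5, C3 → 6, C4 → 1; minimax = 1.
-3 ≠ 1, so there is no saddle point; optimal play is mixed.
C2 is strictly dominated by C1 (it gives Row strictly more in every row), so Column never plays it.
C3 is strictly dominated by C4 (it gives Row strictly more in every row), so Column never plays it.
On the remaining 2×2 (Up, Down vs C1, C4):
Let Row play Up with probability p. Expected payoff against C1: 3p + (-5)(1−p) = 8p − 5; against C4: (-3)p + 1(1−p) = −4p + 1.
Setting these equal: 8p − 5 = −4p + 1 ⇒ 12p = 6 ⇒ p = 1/2, and the value is (8)·(1/2) − 5 = -1.
For Column: with q = P(C1), equating Up's and Down's payoffs gives 6q − 3 = −6q + 1 ⇒ q = 1/3.

-1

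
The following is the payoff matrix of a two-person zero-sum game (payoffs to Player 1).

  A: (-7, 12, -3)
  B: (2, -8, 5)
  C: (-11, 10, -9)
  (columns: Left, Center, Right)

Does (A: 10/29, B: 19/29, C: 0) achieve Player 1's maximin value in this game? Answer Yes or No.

Against Left this mix gives (10/29)·(-7) + (19/29)·2 = -32/29.
Against Center this mix gives (10/29)·12 + (19/29)·(-8) = -32/29.
Against Right this mix gives (10/29)·(-3) + (19/29)·5 = 65/29.
All of Player 2's active replies (Left, Center) yield -32/29, and no column does worse for Player 1. The mix makes Player 2 indifferent and guarantees -32/29, so it is optimal.

Yes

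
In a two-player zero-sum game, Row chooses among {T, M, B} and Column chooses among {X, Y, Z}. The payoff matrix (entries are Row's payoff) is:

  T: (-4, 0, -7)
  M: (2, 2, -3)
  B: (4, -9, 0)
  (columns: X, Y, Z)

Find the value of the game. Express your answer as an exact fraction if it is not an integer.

Row minima: T → -7, M → -3, B → -9; maximin = -3.
Column maxima: X → 4, Y → 2, Z → 0; minimax = 0.
-3 ≠ 0, so there is no saddle point; optimal play is mixed.
T is strictly dominated by M, so Row never plays it.
X is strictly dominated by Z (it gives Row strictly more in every row), so Column never plays it.
On the remaining 2×2 (M, B vs Y, Z):
Let Row play M with probability p. Expected payoff against Y: 2p + (-9)(1−p) = 11p − 9; against Z: (-3)p + 0(1−p) = −3p.
Setting these equal: 11p − 9 = −3p ⇒ 14p = 9 ⇒ p = 9/14, and the value is (11)·(9/14) − 9 = -27/14.
For Column: with q = P(Y), equating M's and B's payoffs gives 5q − 3 = −9q ⇒ q = 3/14.

-27/14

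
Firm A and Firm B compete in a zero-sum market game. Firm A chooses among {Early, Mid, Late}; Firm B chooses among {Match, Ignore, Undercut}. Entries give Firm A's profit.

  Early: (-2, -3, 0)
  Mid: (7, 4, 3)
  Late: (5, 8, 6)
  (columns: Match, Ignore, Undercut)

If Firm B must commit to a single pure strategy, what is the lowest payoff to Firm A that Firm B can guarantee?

Column maxima: Match → 7, Ignore → 8, Undercut → 6.
The smallest of these is 6.

6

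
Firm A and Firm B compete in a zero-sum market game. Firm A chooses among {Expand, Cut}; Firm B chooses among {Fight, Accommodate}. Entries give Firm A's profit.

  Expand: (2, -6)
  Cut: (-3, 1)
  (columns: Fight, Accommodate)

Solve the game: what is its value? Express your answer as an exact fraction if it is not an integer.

-4/3

Row minima: Expand → -6, Cut → -3; maximin = -3.
Column maxima: Fight → 2, Accommodate → 1; minimax = 1.
-3 ≠ 1, so there is no saddle point; optimal play is mixed.
Let Firm A play Expand with probability p. Expected payoff against Fight: 2p + (-3)(1−p) = 5p − 3; against Accommodate: (-6)p + 1(1−p) = −7p + 1.
Setting these equal: 5p − 3 = −7p + 1 ⇒ 12p = 4 ⇒ p = 1/3, and the value is (5)·(1/3) − 3 = -4/3.
For Firm B: with q = P(Fight), equating Expand's and Cut's payoffs gives 8q − 6 = −4q + 1 ⇒ q = 7/12.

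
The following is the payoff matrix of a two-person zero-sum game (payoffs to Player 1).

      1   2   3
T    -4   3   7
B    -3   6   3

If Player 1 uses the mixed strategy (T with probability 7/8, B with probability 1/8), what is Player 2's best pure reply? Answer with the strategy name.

1

If Player 2 plays 1, Player 1's expected payoff is (7/8)·(-4) + (1/8)·(-3) = -31/8.
If Player 2 plays 2, Player 1's expected payoff is (7/8)·3 + (1/8)·6 = 27/8.
If Player 2 plays 3, Player 1's expected payoff is (7/8)·7 + (1/8)·3 = 13/2.
Player 2 minimizes Player 1's payoff; the smallest is -31/8, so the best response is 1.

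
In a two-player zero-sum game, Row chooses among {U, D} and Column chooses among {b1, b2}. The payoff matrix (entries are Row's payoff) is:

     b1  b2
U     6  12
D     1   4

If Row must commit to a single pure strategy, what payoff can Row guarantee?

Row minima: U → 6, D → 1.
The best of these is 6.

6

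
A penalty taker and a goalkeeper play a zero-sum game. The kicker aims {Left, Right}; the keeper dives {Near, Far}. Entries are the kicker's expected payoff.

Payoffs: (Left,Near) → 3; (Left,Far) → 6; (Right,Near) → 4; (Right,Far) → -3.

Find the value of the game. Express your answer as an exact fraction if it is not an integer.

Row minima: Left → 3, Right → -3; maximin = 3.
Column maxima: Near → 4, Far → 6; minimax = 4.
3 ≠ 4, so there is no saddle point; optimal play is mixed.
Let the kicker play Left with probability p. Expected payoff against Near: 3p + 4(1−p) = −p + 4; against Far: 6p + (-3)(1−p) = 9p − 3.
Setting these equal: −p + 4 = 9p − 3 ⇒ −10p = -7 ⇒ p = 7/10, and the value is (-1)·(7/10) + 4 = 33/10.
For the keeper: with q = P(Near), equating Left's and Right's payoffs gives −3q + 6 = 7q − 3 ⇒ q = 9/10.

33/10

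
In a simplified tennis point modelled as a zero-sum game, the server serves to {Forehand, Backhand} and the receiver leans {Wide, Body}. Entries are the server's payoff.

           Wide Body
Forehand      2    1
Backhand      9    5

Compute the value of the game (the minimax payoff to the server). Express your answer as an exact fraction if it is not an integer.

Row minima: Forehand → 1, Backhand → 5; maximin = 5.
Column maxima: Wide → 9, Body → 5; minimax = 5.
Since maximin = minimax = 5, there is a saddle point and the value is 5.

5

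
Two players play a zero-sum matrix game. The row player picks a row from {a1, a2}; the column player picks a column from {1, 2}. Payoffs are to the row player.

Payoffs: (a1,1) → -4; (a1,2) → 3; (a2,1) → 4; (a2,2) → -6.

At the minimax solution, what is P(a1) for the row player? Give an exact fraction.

10/17

Row minima: a1 → -4, a2 → -6; maximin = -4.
Column maxima: 1 → 4, 2 → 3; minimax = 3.
-4 ≠ 3, so there is no saddle point; optimal play is mixed.
Let the row player play a1 with probability p. Expected payoff against 1: (-4)p + 4(1−p) = −8p + 4; against 2: 3p + (-6)(1−p) = 9p − 6.
Setting these equal: −8p + 4 = 9p − 6 ⇒ −17p = -10 ⇒ p = 10/17, and the value is (-8)·(10/17) + 4 = -12/17.
For the column player: with q = P(1), equating a1's and a2's payoffs gives −7q + 3 = 10q − 6 ⇒ q = 9/17.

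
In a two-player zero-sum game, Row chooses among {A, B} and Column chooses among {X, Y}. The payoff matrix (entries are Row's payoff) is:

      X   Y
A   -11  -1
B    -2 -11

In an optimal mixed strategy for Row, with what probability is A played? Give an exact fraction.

9/19

Row minima: A → -11, B → -11; maximin = -11.
Column maxima: X → -2, Y → -1; minimax = -2.
-11 ≠ -2, so there is no saddle point; optimal play is mixed.
Let Row play A with probability p. Expected payoff against X: (-11)p + (-2)(1−p) = −9p − 2; against Y: (-1)p + (-11)(1−p) = 10p − 11.
Setting these equal: −9p − 2 = 10p − 11 ⇒ −19p = -9 ⇒ p = 9/19, and the value is (-9)·(9/19) − 2 = -119/19.
For Column: with q = P(X), equating A's and B's payoffs gives −10q − 1 = 9q − 11 ⇒ q = 10/19.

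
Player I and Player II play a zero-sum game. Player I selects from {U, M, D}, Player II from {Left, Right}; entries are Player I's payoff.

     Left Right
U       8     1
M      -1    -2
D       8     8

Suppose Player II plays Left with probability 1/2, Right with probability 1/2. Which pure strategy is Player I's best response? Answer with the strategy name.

D

Expected payoff of U: (1/2)·8 + (1/2)·1 = 9/2.
Expected payoff of M: (1/2)·(-1) + (1/2)·(-2) = -3/2.
Expected payoff of D: (1/2)·8 + (1/2)·8 = 8.
The largest is 8, so Player I's best response is D.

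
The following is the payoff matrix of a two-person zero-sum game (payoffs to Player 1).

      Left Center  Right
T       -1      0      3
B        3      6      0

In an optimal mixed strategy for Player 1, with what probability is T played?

Row minima: T → -1, B → 0; maximin = 0.
Column maxima: Left → 3, Center → 6, Right → 3; minimax = 3.
0 ≠ 3, so there is no saddle point; optimal play is mixed.
Center is strictly dominated by Left (it gives Player 1 strictly more in every row), so Player 2 never plays it.
On the remaining 2×2 (T, B vs Left, Right):
Let Player 1 play T with probability p. Expected payoff against Left: (-1)p + 3(1−p) = −4p + 3; against Right: 3p + 0(1−p) = 3p.
Setting these equal: −4p + 3 = 3p ⇒ −7p = -3 ⇒ p = 3/7, and the value is (-4)·(3/7) + 3 = 9/7.
For Player 2: with q = P(Left), equating T's and B's payoffs gives −4q + 3 = 3q ⇒ q = 3/7.

3/7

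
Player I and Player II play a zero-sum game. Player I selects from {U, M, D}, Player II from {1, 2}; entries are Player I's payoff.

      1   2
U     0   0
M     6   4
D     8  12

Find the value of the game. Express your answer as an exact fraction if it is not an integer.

Row minima: U → 0, M → 4, D → 8; maximin = 8.
Column maxima: 1 → 8, 2 → 12; minimax = 8.
Since maximin = minimax = 8, there is a saddle point and the value is 8.

8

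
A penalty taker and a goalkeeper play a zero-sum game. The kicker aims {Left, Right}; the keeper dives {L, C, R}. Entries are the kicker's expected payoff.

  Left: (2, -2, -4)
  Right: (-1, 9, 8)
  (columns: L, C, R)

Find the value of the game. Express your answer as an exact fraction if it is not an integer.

Row minima: Left → -4, Right → -1; maximin = -1.
Column maxima: L → 2, C → 9, R → 8; minimax = 2.
-1 ≠ 2, so there is no saddle point; optimal play is mixed.
C is strictly dominated by R (it gives the kicker strictly more in every row), so the keeper never plays it.
On the remaining 2×2 (Left, Right vs L, R):
Let the kicker play Left with probability p. Expected payoff against L: 2p + (-1)(1−p) = 3p − 1; against R: (-4)p + 8(1−p) = −12p + 8.
Setting these equal: 3p − 1 = −12p + 8 ⇒ 15p = 9 ⇒ p = 3/5, and the value is (3)·(3/5) − 1 = 4/5.
For the keeper: with q = P(L), equating Left's and Right's payoffs gives 6q − 4 = −9q + 8 ⇒ q = 4/5.

4/5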